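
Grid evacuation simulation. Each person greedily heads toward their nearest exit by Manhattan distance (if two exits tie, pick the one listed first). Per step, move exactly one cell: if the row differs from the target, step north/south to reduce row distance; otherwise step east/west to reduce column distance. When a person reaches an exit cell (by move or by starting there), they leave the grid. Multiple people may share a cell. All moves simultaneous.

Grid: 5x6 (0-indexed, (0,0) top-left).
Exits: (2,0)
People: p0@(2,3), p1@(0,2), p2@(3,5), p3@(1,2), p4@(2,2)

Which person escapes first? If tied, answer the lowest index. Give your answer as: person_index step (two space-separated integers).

Step 1: p0:(2,3)->(2,2) | p1:(0,2)->(1,2) | p2:(3,5)->(2,5) | p3:(1,2)->(2,2) | p4:(2,2)->(2,1)
Step 2: p0:(2,2)->(2,1) | p1:(1,2)->(2,2) | p2:(2,5)->(2,4) | p3:(2,2)->(2,1) | p4:(2,1)->(2,0)->EXIT
Step 3: p0:(2,1)->(2,0)->EXIT | p1:(2,2)->(2,1) | p2:(2,4)->(2,3) | p3:(2,1)->(2,0)->EXIT | p4:escaped
Step 4: p0:escaped | p1:(2,1)->(2,0)->EXIT | p2:(2,3)->(2,2) | p3:escaped | p4:escaped
Step 5: p0:escaped | p1:escaped | p2:(2,2)->(2,1) | p3:escaped | p4:escaped
Step 6: p0:escaped | p1:escaped | p2:(2,1)->(2,0)->EXIT | p3:escaped | p4:escaped
Exit steps: [3, 4, 6, 3, 2]
First to escape: p4 at step 2

Answer: 4 2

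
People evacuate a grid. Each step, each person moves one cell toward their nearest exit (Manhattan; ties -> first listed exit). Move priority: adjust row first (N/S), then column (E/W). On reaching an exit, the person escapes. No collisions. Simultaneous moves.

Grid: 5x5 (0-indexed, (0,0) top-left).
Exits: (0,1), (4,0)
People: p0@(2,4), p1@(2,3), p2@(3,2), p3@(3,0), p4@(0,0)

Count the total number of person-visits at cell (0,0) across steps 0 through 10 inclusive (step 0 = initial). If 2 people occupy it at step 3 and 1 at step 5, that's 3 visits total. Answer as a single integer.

Answer: 1

Derivation:
Step 0: p0@(2,4) p1@(2,3) p2@(3,2) p3@(3,0) p4@(0,0) -> at (0,0): 1 [p4], cum=1
Step 1: p0@(1,4) p1@(1,3) p2@(4,2) p3@ESC p4@ESC -> at (0,0): 0 [-], cum=1
Step 2: p0@(0,4) p1@(0,3) p2@(4,1) p3@ESC p4@ESC -> at (0,0): 0 [-], cum=1
Step 3: p0@(0,3) p1@(0,2) p2@ESC p3@ESC p4@ESC -> at (0,0): 0 [-], cum=1
Step 4: p0@(0,2) p1@ESC p2@ESC p3@ESC p4@ESC -> at (0,0): 0 [-], cum=1
Step 5: p0@ESC p1@ESC p2@ESC p3@ESC p4@ESC -> at (0,0): 0 [-], cum=1
Total visits = 1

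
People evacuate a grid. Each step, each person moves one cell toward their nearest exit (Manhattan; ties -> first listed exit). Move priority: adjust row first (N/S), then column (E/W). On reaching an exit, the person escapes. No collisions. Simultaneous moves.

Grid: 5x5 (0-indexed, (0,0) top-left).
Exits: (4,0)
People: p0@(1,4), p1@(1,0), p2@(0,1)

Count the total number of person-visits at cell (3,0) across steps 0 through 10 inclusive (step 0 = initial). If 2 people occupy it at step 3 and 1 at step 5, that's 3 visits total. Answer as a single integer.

Step 0: p0@(1,4) p1@(1,0) p2@(0,1) -> at (3,0): 0 [-], cum=0
Step 1: p0@(2,4) p1@(2,0) p2@(1,1) -> at (3,0): 0 [-], cum=0
Step 2: p0@(3,4) p1@(3,0) p2@(2,1) -> at (3,0): 1 [p1], cum=1
Step 3: p0@(4,4) p1@ESC p2@(3,1) -> at (3,0): 0 [-], cum=1
Step 4: p0@(4,3) p1@ESC p2@(4,1) -> at (3,0): 0 [-], cum=1
Step 5: p0@(4,2) p1@ESC p2@ESC -> at (3,0): 0 [-], cum=1
Step 6: p0@(4,1) p1@ESC p2@ESC -> at (3,0): 0 [-], cum=1
Step 7: p0@ESC p1@ESC p2@ESC -> at (3,0): 0 [-], cum=1
Total visits = 1

Answer: 1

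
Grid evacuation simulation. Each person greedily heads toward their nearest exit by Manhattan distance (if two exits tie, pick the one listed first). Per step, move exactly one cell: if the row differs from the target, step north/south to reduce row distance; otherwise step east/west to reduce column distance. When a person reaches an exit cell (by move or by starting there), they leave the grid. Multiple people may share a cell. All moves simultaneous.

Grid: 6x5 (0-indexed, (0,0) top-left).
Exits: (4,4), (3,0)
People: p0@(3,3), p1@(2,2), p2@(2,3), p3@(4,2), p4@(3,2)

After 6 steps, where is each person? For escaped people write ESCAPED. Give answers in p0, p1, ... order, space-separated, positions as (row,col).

Step 1: p0:(3,3)->(4,3) | p1:(2,2)->(3,2) | p2:(2,3)->(3,3) | p3:(4,2)->(4,3) | p4:(3,2)->(3,1)
Step 2: p0:(4,3)->(4,4)->EXIT | p1:(3,2)->(3,1) | p2:(3,3)->(4,3) | p3:(4,3)->(4,4)->EXIT | p4:(3,1)->(3,0)->EXIT
Step 3: p0:escaped | p1:(3,1)->(3,0)->EXIT | p2:(4,3)->(4,4)->EXIT | p3:escaped | p4:escaped

ESCAPED ESCAPED ESCAPED ESCAPED ESCAPED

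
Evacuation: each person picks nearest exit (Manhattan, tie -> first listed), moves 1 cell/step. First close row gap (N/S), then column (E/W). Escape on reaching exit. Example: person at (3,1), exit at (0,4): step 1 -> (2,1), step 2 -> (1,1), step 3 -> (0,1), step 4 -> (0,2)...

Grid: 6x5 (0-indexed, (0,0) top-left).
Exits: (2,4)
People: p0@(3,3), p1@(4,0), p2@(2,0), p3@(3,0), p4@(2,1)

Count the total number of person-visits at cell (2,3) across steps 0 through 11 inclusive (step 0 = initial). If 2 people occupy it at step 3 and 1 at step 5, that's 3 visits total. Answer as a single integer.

Answer: 5

Derivation:
Step 0: p0@(3,3) p1@(4,0) p2@(2,0) p3@(3,0) p4@(2,1) -> at (2,3): 0 [-], cum=0
Step 1: p0@(2,3) p1@(3,0) p2@(2,1) p3@(2,0) p4@(2,2) -> at (2,3): 1 [p0], cum=1
Step 2: p0@ESC p1@(2,0) p2@(2,2) p3@(2,1) p4@(2,3) -> at (2,3): 1 [p4], cum=2
Step 3: p0@ESC p1@(2,1) p2@(2,3) p3@(2,2) p4@ESC -> at (2,3): 1 [p2], cum=3
Step 4: p0@ESC p1@(2,2) p2@ESC p3@(2,3) p4@ESC -> at (2,3): 1 [p3], cum=4
Step 5: p0@ESC p1@(2,3) p2@ESC p3@ESC p4@ESC -> at (2,3): 1 [p1], cum=5
Step 6: p0@ESC p1@ESC p2@ESC p3@ESC p4@ESC -> at (2,3): 0 [-], cum=5
Total visits = 5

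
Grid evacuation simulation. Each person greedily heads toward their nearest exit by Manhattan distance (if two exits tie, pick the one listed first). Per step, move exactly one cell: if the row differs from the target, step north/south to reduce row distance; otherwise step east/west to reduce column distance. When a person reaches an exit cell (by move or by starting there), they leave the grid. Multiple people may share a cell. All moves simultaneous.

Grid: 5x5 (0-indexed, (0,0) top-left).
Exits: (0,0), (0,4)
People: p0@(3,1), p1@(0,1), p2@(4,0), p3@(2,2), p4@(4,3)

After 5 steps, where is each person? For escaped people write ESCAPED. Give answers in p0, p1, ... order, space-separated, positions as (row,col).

Step 1: p0:(3,1)->(2,1) | p1:(0,1)->(0,0)->EXIT | p2:(4,0)->(3,0) | p3:(2,2)->(1,2) | p4:(4,3)->(3,3)
Step 2: p0:(2,1)->(1,1) | p1:escaped | p2:(3,0)->(2,0) | p3:(1,2)->(0,2) | p4:(3,3)->(2,3)
Step 3: p0:(1,1)->(0,1) | p1:escaped | p2:(2,0)->(1,0) | p3:(0,2)->(0,1) | p4:(2,3)->(1,3)
Step 4: p0:(0,1)->(0,0)->EXIT | p1:escaped | p2:(1,0)->(0,0)->EXIT | p3:(0,1)->(0,0)->EXIT | p4:(1,3)->(0,3)
Step 5: p0:escaped | p1:escaped | p2:escaped | p3:escaped | p4:(0,3)->(0,4)->EXIT

ESCAPED ESCAPED ESCAPED ESCAPED ESCAPED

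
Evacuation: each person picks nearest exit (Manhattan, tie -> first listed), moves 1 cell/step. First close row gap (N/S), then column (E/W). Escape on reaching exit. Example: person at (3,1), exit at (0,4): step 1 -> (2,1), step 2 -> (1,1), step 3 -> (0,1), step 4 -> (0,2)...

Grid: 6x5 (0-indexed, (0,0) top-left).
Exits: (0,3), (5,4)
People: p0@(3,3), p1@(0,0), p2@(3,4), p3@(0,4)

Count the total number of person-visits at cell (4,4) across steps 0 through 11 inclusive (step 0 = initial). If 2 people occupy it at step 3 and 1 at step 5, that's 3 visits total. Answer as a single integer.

Answer: 1

Derivation:
Step 0: p0@(3,3) p1@(0,0) p2@(3,4) p3@(0,4) -> at (4,4): 0 [-], cum=0
Step 1: p0@(2,3) p1@(0,1) p2@(4,4) p3@ESC -> at (4,4): 1 [p2], cum=1
Step 2: p0@(1,3) p1@(0,2) p2@ESC p3@ESC -> at (4,4): 0 [-], cum=1
Step 3: p0@ESC p1@ESC p2@ESC p3@ESC -> at (4,4): 0 [-], cum=1
Total visits = 1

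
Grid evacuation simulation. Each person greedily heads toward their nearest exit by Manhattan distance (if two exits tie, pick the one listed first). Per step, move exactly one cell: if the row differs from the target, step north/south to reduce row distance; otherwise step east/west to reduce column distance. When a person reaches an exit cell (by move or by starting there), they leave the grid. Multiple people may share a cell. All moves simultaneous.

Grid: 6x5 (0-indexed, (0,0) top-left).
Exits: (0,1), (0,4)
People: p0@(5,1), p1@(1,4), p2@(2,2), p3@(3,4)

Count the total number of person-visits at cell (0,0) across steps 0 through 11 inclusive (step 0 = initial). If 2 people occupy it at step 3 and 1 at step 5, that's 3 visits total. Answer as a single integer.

Step 0: p0@(5,1) p1@(1,4) p2@(2,2) p3@(3,4) -> at (0,0): 0 [-], cum=0
Step 1: p0@(4,1) p1@ESC p2@(1,2) p3@(2,4) -> at (0,0): 0 [-], cum=0
Step 2: p0@(3,1) p1@ESC p2@(0,2) p3@(1,4) -> at (0,0): 0 [-], cum=0
Step 3: p0@(2,1) p1@ESC p2@ESC p3@ESC -> at (0,0): 0 [-], cum=0
Step 4: p0@(1,1) p1@ESC p2@ESC p3@ESC -> at (0,0): 0 [-], cum=0
Step 5: p0@ESC p1@ESC p2@ESC p3@ESC -> at (0,0): 0 [-], cum=0
Total visits = 0

Answer: 0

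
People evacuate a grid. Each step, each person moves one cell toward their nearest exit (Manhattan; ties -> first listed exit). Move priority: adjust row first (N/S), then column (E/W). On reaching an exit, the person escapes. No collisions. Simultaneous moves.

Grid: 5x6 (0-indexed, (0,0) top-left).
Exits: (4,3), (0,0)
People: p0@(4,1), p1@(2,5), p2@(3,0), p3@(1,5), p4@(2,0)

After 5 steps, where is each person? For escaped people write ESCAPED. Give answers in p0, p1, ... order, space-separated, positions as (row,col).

Step 1: p0:(4,1)->(4,2) | p1:(2,5)->(3,5) | p2:(3,0)->(2,0) | p3:(1,5)->(2,5) | p4:(2,0)->(1,0)
Step 2: p0:(4,2)->(4,3)->EXIT | p1:(3,5)->(4,5) | p2:(2,0)->(1,0) | p3:(2,5)->(3,5) | p4:(1,0)->(0,0)->EXIT
Step 3: p0:escaped | p1:(4,5)->(4,4) | p2:(1,0)->(0,0)->EXIT | p3:(3,5)->(4,5) | p4:escaped
Step 4: p0:escaped | p1:(4,4)->(4,3)->EXIT | p2:escaped | p3:(4,5)->(4,4) | p4:escaped
Step 5: p0:escaped | p1:escaped | p2:escaped | p3:(4,4)->(4,3)->EXIT | p4:escaped

ESCAPED ESCAPED ESCAPED ESCAPED ESCAPED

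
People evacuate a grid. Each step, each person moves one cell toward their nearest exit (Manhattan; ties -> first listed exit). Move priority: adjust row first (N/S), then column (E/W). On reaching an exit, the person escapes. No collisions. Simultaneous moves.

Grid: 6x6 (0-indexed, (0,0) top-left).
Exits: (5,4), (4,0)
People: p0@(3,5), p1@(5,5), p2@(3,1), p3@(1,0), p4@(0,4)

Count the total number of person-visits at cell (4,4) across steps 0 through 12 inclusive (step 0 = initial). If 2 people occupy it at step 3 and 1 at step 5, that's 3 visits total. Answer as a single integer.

Answer: 1

Derivation:
Step 0: p0@(3,5) p1@(5,5) p2@(3,1) p3@(1,0) p4@(0,4) -> at (4,4): 0 [-], cum=0
Step 1: p0@(4,5) p1@ESC p2@(4,1) p3@(2,0) p4@(1,4) -> at (4,4): 0 [-], cum=0
Step 2: p0@(5,5) p1@ESC p2@ESC p3@(3,0) p4@(2,4) -> at (4,4): 0 [-], cum=0
Step 3: p0@ESC p1@ESC p2@ESC p3@ESC p4@(3,4) -> at (4,4): 0 [-], cum=0
Step 4: p0@ESC p1@ESC p2@ESC p3@ESC p4@(4,4) -> at (4,4): 1 [p4], cum=1
Step 5: p0@ESC p1@ESC p2@ESC p3@ESC p4@ESC -> at (4,4): 0 [-], cum=1
Total visits = 1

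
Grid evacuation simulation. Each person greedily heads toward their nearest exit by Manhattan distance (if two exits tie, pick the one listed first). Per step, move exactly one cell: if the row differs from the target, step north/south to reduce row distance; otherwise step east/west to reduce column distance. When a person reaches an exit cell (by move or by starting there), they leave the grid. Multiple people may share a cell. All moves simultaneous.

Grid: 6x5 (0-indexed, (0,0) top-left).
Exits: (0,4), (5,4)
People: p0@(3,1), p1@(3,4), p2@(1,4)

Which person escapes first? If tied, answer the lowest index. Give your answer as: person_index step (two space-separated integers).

Answer: 2 1

Derivation:
Step 1: p0:(3,1)->(4,1) | p1:(3,4)->(4,4) | p2:(1,4)->(0,4)->EXIT
Step 2: p0:(4,1)->(5,1) | p1:(4,4)->(5,4)->EXIT | p2:escaped
Step 3: p0:(5,1)->(5,2) | p1:escaped | p2:escaped
Step 4: p0:(5,2)->(5,3) | p1:escaped | p2:escaped
Step 5: p0:(5,3)->(5,4)->EXIT | p1:escaped | p2:escaped
Exit steps: [5, 2, 1]
First to escape: p2 at step 1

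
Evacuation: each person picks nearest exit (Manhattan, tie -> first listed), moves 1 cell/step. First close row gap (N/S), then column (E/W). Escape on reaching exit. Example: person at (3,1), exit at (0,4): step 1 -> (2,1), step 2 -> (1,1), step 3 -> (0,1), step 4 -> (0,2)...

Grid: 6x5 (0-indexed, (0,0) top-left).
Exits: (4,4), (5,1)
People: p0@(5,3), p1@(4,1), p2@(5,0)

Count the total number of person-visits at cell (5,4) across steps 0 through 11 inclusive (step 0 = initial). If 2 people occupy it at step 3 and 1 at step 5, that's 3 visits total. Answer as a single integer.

Step 0: p0@(5,3) p1@(4,1) p2@(5,0) -> at (5,4): 0 [-], cum=0
Step 1: p0@(4,3) p1@ESC p2@ESC -> at (5,4): 0 [-], cum=0
Step 2: p0@ESC p1@ESC p2@ESC -> at (5,4): 0 [-], cum=0
Total visits = 0

Answer: 0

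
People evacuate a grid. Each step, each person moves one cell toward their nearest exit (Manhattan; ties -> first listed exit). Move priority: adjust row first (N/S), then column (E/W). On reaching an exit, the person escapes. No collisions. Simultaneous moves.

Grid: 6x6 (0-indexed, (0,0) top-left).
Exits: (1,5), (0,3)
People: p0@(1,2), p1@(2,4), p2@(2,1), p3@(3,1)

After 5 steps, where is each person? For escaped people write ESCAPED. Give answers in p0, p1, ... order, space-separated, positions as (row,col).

Step 1: p0:(1,2)->(0,2) | p1:(2,4)->(1,4) | p2:(2,1)->(1,1) | p3:(3,1)->(2,1)
Step 2: p0:(0,2)->(0,3)->EXIT | p1:(1,4)->(1,5)->EXIT | p2:(1,1)->(0,1) | p3:(2,1)->(1,1)
Step 3: p0:escaped | p1:escaped | p2:(0,1)->(0,2) | p3:(1,1)->(0,1)
Step 4: p0:escaped | p1:escaped | p2:(0,2)->(0,3)->EXIT | p3:(0,1)->(0,2)
Step 5: p0:escaped | p1:escaped | p2:escaped | p3:(0,2)->(0,3)->EXIT

ESCAPED ESCAPED ESCAPED ESCAPED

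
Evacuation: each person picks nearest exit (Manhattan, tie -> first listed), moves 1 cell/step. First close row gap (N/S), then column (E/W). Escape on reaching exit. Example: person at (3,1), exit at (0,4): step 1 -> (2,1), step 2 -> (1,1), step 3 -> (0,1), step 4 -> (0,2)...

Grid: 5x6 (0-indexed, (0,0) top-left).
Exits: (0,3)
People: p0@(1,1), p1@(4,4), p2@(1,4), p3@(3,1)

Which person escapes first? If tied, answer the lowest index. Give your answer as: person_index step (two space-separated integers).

Step 1: p0:(1,1)->(0,1) | p1:(4,4)->(3,4) | p2:(1,4)->(0,4) | p3:(3,1)->(2,1)
Step 2: p0:(0,1)->(0,2) | p1:(3,4)->(2,4) | p2:(0,4)->(0,3)->EXIT | p3:(2,1)->(1,1)
Step 3: p0:(0,2)->(0,3)->EXIT | p1:(2,4)->(1,4) | p2:escaped | p3:(1,1)->(0,1)
Step 4: p0:escaped | p1:(1,4)->(0,4) | p2:escaped | p3:(0,1)->(0,2)
Step 5: p0:escaped | p1:(0,4)->(0,3)->EXIT | p2:escaped | p3:(0,2)->(0,3)->EXIT
Exit steps: [3, 5, 2, 5]
First to escape: p2 at step 2

Answer: 2 2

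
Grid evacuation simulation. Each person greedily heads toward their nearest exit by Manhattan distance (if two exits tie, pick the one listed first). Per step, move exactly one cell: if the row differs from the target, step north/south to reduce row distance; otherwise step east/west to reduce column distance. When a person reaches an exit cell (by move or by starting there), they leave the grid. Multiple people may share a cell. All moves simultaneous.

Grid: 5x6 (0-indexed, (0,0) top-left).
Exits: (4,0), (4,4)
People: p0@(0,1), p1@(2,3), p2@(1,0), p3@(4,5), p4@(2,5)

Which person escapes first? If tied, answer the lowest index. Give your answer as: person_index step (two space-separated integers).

Step 1: p0:(0,1)->(1,1) | p1:(2,3)->(3,3) | p2:(1,0)->(2,0) | p3:(4,5)->(4,4)->EXIT | p4:(2,5)->(3,5)
Step 2: p0:(1,1)->(2,1) | p1:(3,3)->(4,3) | p2:(2,0)->(3,0) | p3:escaped | p4:(3,5)->(4,5)
Step 3: p0:(2,1)->(3,1) | p1:(4,3)->(4,4)->EXIT | p2:(3,0)->(4,0)->EXIT | p3:escaped | p4:(4,5)->(4,4)->EXIT
Step 4: p0:(3,1)->(4,1) | p1:escaped | p2:escaped | p3:escaped | p4:escaped
Step 5: p0:(4,1)->(4,0)->EXIT | p1:escaped | p2:escaped | p3:escaped | p4:escaped
Exit steps: [5, 3, 3, 1, 3]
First to escape: p3 at step 1

Answer: 3 1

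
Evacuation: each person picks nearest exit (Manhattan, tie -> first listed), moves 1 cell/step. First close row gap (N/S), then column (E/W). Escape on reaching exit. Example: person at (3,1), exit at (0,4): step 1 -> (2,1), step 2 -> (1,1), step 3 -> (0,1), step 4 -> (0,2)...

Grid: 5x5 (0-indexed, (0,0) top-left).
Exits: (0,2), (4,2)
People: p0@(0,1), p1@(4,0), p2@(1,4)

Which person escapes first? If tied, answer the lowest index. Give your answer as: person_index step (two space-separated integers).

Answer: 0 1

Derivation:
Step 1: p0:(0,1)->(0,2)->EXIT | p1:(4,0)->(4,1) | p2:(1,4)->(0,4)
Step 2: p0:escaped | p1:(4,1)->(4,2)->EXIT | p2:(0,4)->(0,3)
Step 3: p0:escaped | p1:escaped | p2:(0,3)->(0,2)->EXIT
Exit steps: [1, 2, 3]
First to escape: p0 at step 1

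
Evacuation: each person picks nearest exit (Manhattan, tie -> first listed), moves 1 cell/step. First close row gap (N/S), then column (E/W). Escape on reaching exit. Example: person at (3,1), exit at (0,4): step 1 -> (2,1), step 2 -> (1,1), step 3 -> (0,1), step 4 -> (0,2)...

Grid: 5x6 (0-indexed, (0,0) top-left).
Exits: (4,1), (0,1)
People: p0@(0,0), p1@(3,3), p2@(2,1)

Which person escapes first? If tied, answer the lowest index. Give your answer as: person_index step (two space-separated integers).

Step 1: p0:(0,0)->(0,1)->EXIT | p1:(3,3)->(4,3) | p2:(2,1)->(3,1)
Step 2: p0:escaped | p1:(4,3)->(4,2) | p2:(3,1)->(4,1)->EXIT
Step 3: p0:escaped | p1:(4,2)->(4,1)->EXIT | p2:escaped
Exit steps: [1, 3, 2]
First to escape: p0 at step 1

Answer: 0 1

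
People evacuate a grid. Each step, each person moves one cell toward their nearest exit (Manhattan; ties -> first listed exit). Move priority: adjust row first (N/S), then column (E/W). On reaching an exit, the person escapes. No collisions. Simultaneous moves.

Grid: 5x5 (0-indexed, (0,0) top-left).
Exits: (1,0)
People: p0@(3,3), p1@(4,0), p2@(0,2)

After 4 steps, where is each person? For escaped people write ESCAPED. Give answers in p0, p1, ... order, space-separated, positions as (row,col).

Step 1: p0:(3,3)->(2,3) | p1:(4,0)->(3,0) | p2:(0,2)->(1,2)
Step 2: p0:(2,3)->(1,3) | p1:(3,0)->(2,0) | p2:(1,2)->(1,1)
Step 3: p0:(1,3)->(1,2) | p1:(2,0)->(1,0)->EXIT | p2:(1,1)->(1,0)->EXIT
Step 4: p0:(1,2)->(1,1) | p1:escaped | p2:escaped

(1,1) ESCAPED ESCAPED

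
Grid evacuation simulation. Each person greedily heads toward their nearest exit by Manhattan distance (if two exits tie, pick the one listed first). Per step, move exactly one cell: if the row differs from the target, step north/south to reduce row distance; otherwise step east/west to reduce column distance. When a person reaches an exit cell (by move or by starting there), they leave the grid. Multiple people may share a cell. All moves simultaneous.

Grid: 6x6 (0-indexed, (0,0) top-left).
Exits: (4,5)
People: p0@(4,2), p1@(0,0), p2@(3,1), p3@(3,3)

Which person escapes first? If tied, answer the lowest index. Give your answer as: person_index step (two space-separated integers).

Answer: 0 3

Derivation:
Step 1: p0:(4,2)->(4,3) | p1:(0,0)->(1,0) | p2:(3,1)->(4,1) | p3:(3,3)->(4,3)
Step 2: p0:(4,3)->(4,4) | p1:(1,0)->(2,0) | p2:(4,1)->(4,2) | p3:(4,3)->(4,4)
Step 3: p0:(4,4)->(4,5)->EXIT | p1:(2,0)->(3,0) | p2:(4,2)->(4,3) | p3:(4,4)->(4,5)->EXIT
Step 4: p0:escaped | p1:(3,0)->(4,0) | p2:(4,3)->(4,4) | p3:escaped
Step 5: p0:escaped | p1:(4,0)->(4,1) | p2:(4,4)->(4,5)->EXIT | p3:escaped
Step 6: p0:escaped | p1:(4,1)->(4,2) | p2:escaped | p3:escaped
Step 7: p0:escaped | p1:(4,2)->(4,3) | p2:escaped | p3:escaped
Step 8: p0:escaped | p1:(4,3)->(4,4) | p2:escaped | p3:escaped
Step 9: p0:escaped | p1:(4,4)->(4,5)->EXIT | p2:escaped | p3:escaped
Exit steps: [3, 9, 5, 3]
First to escape: p0 at step 3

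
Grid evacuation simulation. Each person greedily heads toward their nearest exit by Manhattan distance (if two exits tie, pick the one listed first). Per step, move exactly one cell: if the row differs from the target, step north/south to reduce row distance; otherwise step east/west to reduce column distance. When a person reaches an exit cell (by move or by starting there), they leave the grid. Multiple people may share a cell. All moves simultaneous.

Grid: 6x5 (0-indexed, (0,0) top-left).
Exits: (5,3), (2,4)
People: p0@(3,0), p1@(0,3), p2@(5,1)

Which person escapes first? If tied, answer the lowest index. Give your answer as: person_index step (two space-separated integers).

Step 1: p0:(3,0)->(4,0) | p1:(0,3)->(1,3) | p2:(5,1)->(5,2)
Step 2: p0:(4,0)->(5,0) | p1:(1,3)->(2,3) | p2:(5,2)->(5,3)->EXIT
Step 3: p0:(5,0)->(5,1) | p1:(2,3)->(2,4)->EXIT | p2:escaped
Step 4: p0:(5,1)->(5,2) | p1:escaped | p2:escaped
Step 5: p0:(5,2)->(5,3)->EXIT | p1:escaped | p2:escaped
Exit steps: [5, 3, 2]
First to escape: p2 at step 2

Answer: 2 2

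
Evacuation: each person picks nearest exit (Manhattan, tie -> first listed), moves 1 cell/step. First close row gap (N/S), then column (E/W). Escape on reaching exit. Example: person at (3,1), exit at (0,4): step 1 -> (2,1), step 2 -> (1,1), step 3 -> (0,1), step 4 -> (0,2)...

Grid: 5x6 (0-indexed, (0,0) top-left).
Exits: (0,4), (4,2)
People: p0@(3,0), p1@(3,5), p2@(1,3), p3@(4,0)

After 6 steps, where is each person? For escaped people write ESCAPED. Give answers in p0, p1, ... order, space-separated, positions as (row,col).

Step 1: p0:(3,0)->(4,0) | p1:(3,5)->(2,5) | p2:(1,3)->(0,3) | p3:(4,0)->(4,1)
Step 2: p0:(4,0)->(4,1) | p1:(2,5)->(1,5) | p2:(0,3)->(0,4)->EXIT | p3:(4,1)->(4,2)->EXIT
Step 3: p0:(4,1)->(4,2)->EXIT | p1:(1,5)->(0,5) | p2:escaped | p3:escaped
Step 4: p0:escaped | p1:(0,5)->(0,4)->EXIT | p2:escaped | p3:escaped

ESCAPED ESCAPED ESCAPED ESCAPED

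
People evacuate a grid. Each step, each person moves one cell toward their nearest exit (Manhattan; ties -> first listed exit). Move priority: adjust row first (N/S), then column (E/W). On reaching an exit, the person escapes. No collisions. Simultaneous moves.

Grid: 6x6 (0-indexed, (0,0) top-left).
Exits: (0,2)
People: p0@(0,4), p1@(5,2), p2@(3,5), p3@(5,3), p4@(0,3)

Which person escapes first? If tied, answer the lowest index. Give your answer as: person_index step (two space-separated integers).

Step 1: p0:(0,4)->(0,3) | p1:(5,2)->(4,2) | p2:(3,5)->(2,5) | p3:(5,3)->(4,3) | p4:(0,3)->(0,2)->EXIT
Step 2: p0:(0,3)->(0,2)->EXIT | p1:(4,2)->(3,2) | p2:(2,5)->(1,5) | p3:(4,3)->(3,3) | p4:escaped
Step 3: p0:escaped | p1:(3,2)->(2,2) | p2:(1,5)->(0,5) | p3:(3,3)->(2,3) | p4:escaped
Step 4: p0:escaped | p1:(2,2)->(1,2) | p2:(0,5)->(0,4) | p3:(2,3)->(1,3) | p4:escaped
Step 5: p0:escaped | p1:(1,2)->(0,2)->EXIT | p2:(0,4)->(0,3) | p3:(1,3)->(0,3) | p4:escaped
Step 6: p0:escaped | p1:escaped | p2:(0,3)->(0,2)->EXIT | p3:(0,3)->(0,2)->EXIT | p4:escaped
Exit steps: [2, 5, 6, 6, 1]
First to escape: p4 at step 1

Answer: 4 1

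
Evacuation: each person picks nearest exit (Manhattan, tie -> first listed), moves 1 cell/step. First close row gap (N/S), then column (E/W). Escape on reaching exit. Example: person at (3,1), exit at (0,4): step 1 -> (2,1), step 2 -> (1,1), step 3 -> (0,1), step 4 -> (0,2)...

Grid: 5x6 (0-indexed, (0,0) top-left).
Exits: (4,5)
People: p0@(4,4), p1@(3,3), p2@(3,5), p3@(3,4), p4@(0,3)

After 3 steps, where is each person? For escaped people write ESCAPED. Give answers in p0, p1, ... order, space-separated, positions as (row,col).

Step 1: p0:(4,4)->(4,5)->EXIT | p1:(3,3)->(4,3) | p2:(3,5)->(4,5)->EXIT | p3:(3,4)->(4,4) | p4:(0,3)->(1,3)
Step 2: p0:escaped | p1:(4,3)->(4,4) | p2:escaped | p3:(4,4)->(4,5)->EXIT | p4:(1,3)->(2,3)
Step 3: p0:escaped | p1:(4,4)->(4,5)->EXIT | p2:escaped | p3:escaped | p4:(2,3)->(3,3)

ESCAPED ESCAPED ESCAPED ESCAPED (3,3)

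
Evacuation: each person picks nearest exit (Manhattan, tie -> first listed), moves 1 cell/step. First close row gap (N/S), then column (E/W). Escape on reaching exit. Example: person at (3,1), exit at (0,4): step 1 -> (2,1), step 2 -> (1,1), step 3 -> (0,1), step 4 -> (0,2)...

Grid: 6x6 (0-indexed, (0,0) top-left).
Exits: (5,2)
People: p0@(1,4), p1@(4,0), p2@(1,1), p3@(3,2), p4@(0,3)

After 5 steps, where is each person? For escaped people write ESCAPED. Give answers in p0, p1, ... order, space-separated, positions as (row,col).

Step 1: p0:(1,4)->(2,4) | p1:(4,0)->(5,0) | p2:(1,1)->(2,1) | p3:(3,2)->(4,2) | p4:(0,3)->(1,3)
Step 2: p0:(2,4)->(3,4) | p1:(5,0)->(5,1) | p2:(2,1)->(3,1) | p3:(4,2)->(5,2)->EXIT | p4:(1,3)->(2,3)
Step 3: p0:(3,4)->(4,4) | p1:(5,1)->(5,2)->EXIT | p2:(3,1)->(4,1) | p3:escaped | p4:(2,3)->(3,3)
Step 4: p0:(4,4)->(5,4) | p1:escaped | p2:(4,1)->(5,1) | p3:escaped | p4:(3,3)->(4,3)
Step 5: p0:(5,4)->(5,3) | p1:escaped | p2:(5,1)->(5,2)->EXIT | p3:escaped | p4:(4,3)->(5,3)

(5,3) ESCAPED ESCAPED ESCAPED (5,3)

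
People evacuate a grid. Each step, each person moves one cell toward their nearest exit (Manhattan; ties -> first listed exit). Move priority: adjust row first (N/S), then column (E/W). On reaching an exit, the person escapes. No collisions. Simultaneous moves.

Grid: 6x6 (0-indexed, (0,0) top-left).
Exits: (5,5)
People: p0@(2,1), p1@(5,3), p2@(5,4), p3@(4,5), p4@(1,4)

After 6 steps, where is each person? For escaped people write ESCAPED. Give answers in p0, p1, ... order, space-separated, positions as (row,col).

Step 1: p0:(2,1)->(3,1) | p1:(5,3)->(5,4) | p2:(5,4)->(5,5)->EXIT | p3:(4,5)->(5,5)->EXIT | p4:(1,4)->(2,4)
Step 2: p0:(3,1)->(4,1) | p1:(5,4)->(5,5)->EXIT | p2:escaped | p3:escaped | p4:(2,4)->(3,4)
Step 3: p0:(4,1)->(5,1) | p1:escaped | p2:escaped | p3:escaped | p4:(3,4)->(4,4)
Step 4: p0:(5,1)->(5,2) | p1:escaped | p2:escaped | p3:escaped | p4:(4,4)->(5,4)
Step 5: p0:(5,2)->(5,3) | p1:escaped | p2:escaped | p3:escaped | p4:(5,4)->(5,5)->EXIT
Step 6: p0:(5,3)->(5,4) | p1:escaped | p2:escaped | p3:escaped | p4:escaped

(5,4) ESCAPED ESCAPED ESCAPED ESCAPED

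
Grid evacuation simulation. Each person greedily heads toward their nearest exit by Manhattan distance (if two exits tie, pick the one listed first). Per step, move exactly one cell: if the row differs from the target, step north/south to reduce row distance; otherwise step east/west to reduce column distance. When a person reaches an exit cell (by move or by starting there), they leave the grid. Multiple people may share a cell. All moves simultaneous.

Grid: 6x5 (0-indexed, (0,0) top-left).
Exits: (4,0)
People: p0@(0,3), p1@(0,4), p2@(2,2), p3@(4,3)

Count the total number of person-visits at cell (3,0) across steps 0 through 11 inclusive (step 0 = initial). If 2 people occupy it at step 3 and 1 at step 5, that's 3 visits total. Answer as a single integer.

Step 0: p0@(0,3) p1@(0,4) p2@(2,2) p3@(4,3) -> at (3,0): 0 [-], cum=0
Step 1: p0@(1,3) p1@(1,4) p2@(3,2) p3@(4,2) -> at (3,0): 0 [-], cum=0
Step 2: p0@(2,3) p1@(2,4) p2@(4,2) p3@(4,1) -> at (3,0): 0 [-], cum=0
Step 3: p0@(3,3) p1@(3,4) p2@(4,1) p3@ESC -> at (3,0): 0 [-], cum=0
Step 4: p0@(4,3) p1@(4,4) p2@ESC p3@ESC -> at (3,0): 0 [-], cum=0
Step 5: p0@(4,2) p1@(4,3) p2@ESC p3@ESC -> at (3,0): 0 [-], cum=0
Step 6: p0@(4,1) p1@(4,2) p2@ESC p3@ESC -> at (3,0): 0 [-], cum=0
Step 7: p0@ESC p1@(4,1) p2@ESC p3@ESC -> at (3,0): 0 [-], cum=0
Step 8: p0@ESC p1@ESC p2@ESC p3@ESC -> at (3,0): 0 [-], cum=0
Total visits = 0

Answer: 0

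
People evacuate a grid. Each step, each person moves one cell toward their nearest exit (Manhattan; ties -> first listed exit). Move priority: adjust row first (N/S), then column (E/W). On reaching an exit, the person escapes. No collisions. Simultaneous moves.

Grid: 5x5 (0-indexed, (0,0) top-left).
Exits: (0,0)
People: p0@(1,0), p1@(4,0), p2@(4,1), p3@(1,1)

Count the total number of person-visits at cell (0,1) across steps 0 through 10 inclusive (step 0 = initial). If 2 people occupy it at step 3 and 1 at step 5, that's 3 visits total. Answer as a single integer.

Answer: 2

Derivation:
Step 0: p0@(1,0) p1@(4,0) p2@(4,1) p3@(1,1) -> at (0,1): 0 [-], cum=0
Step 1: p0@ESC p1@(3,0) p2@(3,1) p3@(0,1) -> at (0,1): 1 [p3], cum=1
Step 2: p0@ESC p1@(2,0) p2@(2,1) p3@ESC -> at (0,1): 0 [-], cum=1
Step 3: p0@ESC p1@(1,0) p2@(1,1) p3@ESC -> at (0,1): 0 [-], cum=1
Step 4: p0@ESC p1@ESC p2@(0,1) p3@ESC -> at (0,1): 1 [p2], cum=2
Step 5: p0@ESC p1@ESC p2@ESC p3@ESC -> at (0,1): 0 [-], cum=2
Total visits = 2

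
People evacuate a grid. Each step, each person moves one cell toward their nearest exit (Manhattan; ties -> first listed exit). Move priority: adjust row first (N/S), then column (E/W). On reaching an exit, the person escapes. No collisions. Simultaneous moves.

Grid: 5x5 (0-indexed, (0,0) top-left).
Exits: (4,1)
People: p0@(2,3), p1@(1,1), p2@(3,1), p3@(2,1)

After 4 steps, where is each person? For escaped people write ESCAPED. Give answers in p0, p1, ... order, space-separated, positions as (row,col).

Step 1: p0:(2,3)->(3,3) | p1:(1,1)->(2,1) | p2:(3,1)->(4,1)->EXIT | p3:(2,1)->(3,1)
Step 2: p0:(3,3)->(4,3) | p1:(2,1)->(3,1) | p2:escaped | p3:(3,1)->(4,1)->EXIT
Step 3: p0:(4,3)->(4,2) | p1:(3,1)->(4,1)->EXIT | p2:escaped | p3:escaped
Step 4: p0:(4,2)->(4,1)->EXIT | p1:escaped | p2:escaped | p3:escaped

ESCAPED ESCAPED ESCAPED ESCAPED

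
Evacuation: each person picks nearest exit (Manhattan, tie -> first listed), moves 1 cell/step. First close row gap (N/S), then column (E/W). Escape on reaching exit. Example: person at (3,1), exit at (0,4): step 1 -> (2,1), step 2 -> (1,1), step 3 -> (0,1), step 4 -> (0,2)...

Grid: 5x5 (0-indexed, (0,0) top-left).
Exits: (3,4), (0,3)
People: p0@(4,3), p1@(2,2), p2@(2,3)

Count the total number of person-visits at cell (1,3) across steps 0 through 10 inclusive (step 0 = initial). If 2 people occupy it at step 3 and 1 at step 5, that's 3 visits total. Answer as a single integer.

Answer: 0

Derivation:
Step 0: p0@(4,3) p1@(2,2) p2@(2,3) -> at (1,3): 0 [-], cum=0
Step 1: p0@(3,3) p1@(3,2) p2@(3,3) -> at (1,3): 0 [-], cum=0
Step 2: p0@ESC p1@(3,3) p2@ESC -> at (1,3): 0 [-], cum=0
Step 3: p0@ESC p1@ESC p2@ESC -> at (1,3): 0 [-], cum=0
Total visits = 0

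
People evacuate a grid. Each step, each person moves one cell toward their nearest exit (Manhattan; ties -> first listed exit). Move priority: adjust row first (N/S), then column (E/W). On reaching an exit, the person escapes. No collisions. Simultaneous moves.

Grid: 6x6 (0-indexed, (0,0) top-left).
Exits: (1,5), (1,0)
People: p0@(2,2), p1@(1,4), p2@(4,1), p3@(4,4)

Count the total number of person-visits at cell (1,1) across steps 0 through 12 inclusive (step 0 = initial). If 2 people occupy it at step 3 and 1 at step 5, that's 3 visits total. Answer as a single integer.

Answer: 2

Derivation:
Step 0: p0@(2,2) p1@(1,4) p2@(4,1) p3@(4,4) -> at (1,1): 0 [-], cum=0
Step 1: p0@(1,2) p1@ESC p2@(3,1) p3@(3,4) -> at (1,1): 0 [-], cum=0
Step 2: p0@(1,1) p1@ESC p2@(2,1) p3@(2,4) -> at (1,1): 1 [p0], cum=1
Step 3: p0@ESC p1@ESC p2@(1,1) p3@(1,4) -> at (1,1): 1 [p2], cum=2
Step 4: p0@ESC p1@ESC p2@ESC p3@ESC -> at (1,1): 0 [-], cum=2
Total visits = 2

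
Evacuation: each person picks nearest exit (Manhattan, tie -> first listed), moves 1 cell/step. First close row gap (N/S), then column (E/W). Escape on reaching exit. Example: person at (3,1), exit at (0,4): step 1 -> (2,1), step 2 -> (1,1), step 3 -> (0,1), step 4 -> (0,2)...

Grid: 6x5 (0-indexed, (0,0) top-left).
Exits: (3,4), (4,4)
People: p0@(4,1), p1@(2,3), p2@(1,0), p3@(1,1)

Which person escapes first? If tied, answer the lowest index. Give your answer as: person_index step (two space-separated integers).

Step 1: p0:(4,1)->(4,2) | p1:(2,3)->(3,3) | p2:(1,0)->(2,0) | p3:(1,1)->(2,1)
Step 2: p0:(4,2)->(4,3) | p1:(3,3)->(3,4)->EXIT | p2:(2,0)->(3,0) | p3:(2,1)->(3,1)
Step 3: p0:(4,3)->(4,4)->EXIT | p1:escaped | p2:(3,0)->(3,1) | p3:(3,1)->(3,2)
Step 4: p0:escaped | p1:escaped | p2:(3,1)->(3,2) | p3:(3,2)->(3,3)
Step 5: p0:escaped | p1:escaped | p2:(3,2)->(3,3) | p3:(3,3)->(3,4)->EXIT
Step 6: p0:escaped | p1:escaped | p2:(3,3)->(3,4)->EXIT | p3:escaped
Exit steps: [3, 2, 6, 5]
First to escape: p1 at step 2

Answer: 1 2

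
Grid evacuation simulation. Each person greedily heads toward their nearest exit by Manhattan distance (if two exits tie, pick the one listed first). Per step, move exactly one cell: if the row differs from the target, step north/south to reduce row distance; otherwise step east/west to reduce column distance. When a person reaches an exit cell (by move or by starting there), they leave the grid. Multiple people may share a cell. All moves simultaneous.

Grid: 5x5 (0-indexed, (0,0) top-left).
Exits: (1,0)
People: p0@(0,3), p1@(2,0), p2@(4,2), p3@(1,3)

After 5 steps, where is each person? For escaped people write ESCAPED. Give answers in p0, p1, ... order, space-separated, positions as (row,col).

Step 1: p0:(0,3)->(1,3) | p1:(2,0)->(1,0)->EXIT | p2:(4,2)->(3,2) | p3:(1,3)->(1,2)
Step 2: p0:(1,3)->(1,2) | p1:escaped | p2:(3,2)->(2,2) | p3:(1,2)->(1,1)
Step 3: p0:(1,2)->(1,1) | p1:escaped | p2:(2,2)->(1,2) | p3:(1,1)->(1,0)->EXIT
Step 4: p0:(1,1)->(1,0)->EXIT | p1:escaped | p2:(1,2)->(1,1) | p3:escaped
Step 5: p0:escaped | p1:escaped | p2:(1,1)->(1,0)->EXIT | p3:escaped

ESCAPED ESCAPED ESCAPED ESCAPED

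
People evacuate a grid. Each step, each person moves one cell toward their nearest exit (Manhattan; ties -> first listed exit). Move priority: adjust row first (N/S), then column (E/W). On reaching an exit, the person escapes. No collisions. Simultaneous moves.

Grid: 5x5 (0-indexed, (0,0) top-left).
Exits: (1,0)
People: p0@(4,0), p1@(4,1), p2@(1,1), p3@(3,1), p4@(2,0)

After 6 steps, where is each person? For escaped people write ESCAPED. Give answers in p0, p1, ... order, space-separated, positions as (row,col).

Step 1: p0:(4,0)->(3,0) | p1:(4,1)->(3,1) | p2:(1,1)->(1,0)->EXIT | p3:(3,1)->(2,1) | p4:(2,0)->(1,0)->EXIT
Step 2: p0:(3,0)->(2,0) | p1:(3,1)->(2,1) | p2:escaped | p3:(2,1)->(1,1) | p4:escaped
Step 3: p0:(2,0)->(1,0)->EXIT | p1:(2,1)->(1,1) | p2:escaped | p3:(1,1)->(1,0)->EXIT | p4:escaped
Step 4: p0:escaped | p1:(1,1)->(1,0)->EXIT | p2:escaped | p3:escaped | p4:escaped

ESCAPED ESCAPED ESCAPED ESCAPED ESCAPED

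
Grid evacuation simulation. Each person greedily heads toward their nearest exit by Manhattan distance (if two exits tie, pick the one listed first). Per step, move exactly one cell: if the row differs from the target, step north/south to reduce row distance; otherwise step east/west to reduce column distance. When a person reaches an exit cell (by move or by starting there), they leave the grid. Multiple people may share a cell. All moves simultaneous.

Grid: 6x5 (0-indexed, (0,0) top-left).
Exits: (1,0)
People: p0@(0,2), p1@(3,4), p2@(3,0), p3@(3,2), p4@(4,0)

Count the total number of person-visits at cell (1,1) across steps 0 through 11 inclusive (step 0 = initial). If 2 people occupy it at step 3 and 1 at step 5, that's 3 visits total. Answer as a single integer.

Answer: 3

Derivation:
Step 0: p0@(0,2) p1@(3,4) p2@(3,0) p3@(3,2) p4@(4,0) -> at (1,1): 0 [-], cum=0
Step 1: p0@(1,2) p1@(2,4) p2@(2,0) p3@(2,2) p4@(3,0) -> at (1,1): 0 [-], cum=0
Step 2: p0@(1,1) p1@(1,4) p2@ESC p3@(1,2) p4@(2,0) -> at (1,1): 1 [p0], cum=1
Step 3: p0@ESC p1@(1,3) p2@ESC p3@(1,1) p4@ESC -> at (1,1): 1 [p3], cum=2
Step 4: p0@ESC p1@(1,2) p2@ESC p3@ESC p4@ESC -> at (1,1): 0 [-], cum=2
Step 5: p0@ESC p1@(1,1) p2@ESC p3@ESC p4@ESC -> at (1,1): 1 [p1], cum=3
Step 6: p0@ESC p1@ESC p2@ESC p3@ESC p4@ESC -> at (1,1): 0 [-], cum=3
Total visits = 3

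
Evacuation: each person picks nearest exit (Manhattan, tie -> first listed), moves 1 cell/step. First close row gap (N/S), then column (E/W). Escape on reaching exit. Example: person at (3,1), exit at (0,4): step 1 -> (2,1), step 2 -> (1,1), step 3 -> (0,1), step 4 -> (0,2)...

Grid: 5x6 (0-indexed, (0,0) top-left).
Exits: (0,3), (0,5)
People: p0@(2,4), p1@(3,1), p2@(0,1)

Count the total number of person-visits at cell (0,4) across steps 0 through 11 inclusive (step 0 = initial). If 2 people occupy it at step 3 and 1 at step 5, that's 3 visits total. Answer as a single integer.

Step 0: p0@(2,4) p1@(3,1) p2@(0,1) -> at (0,4): 0 [-], cum=0
Step 1: p0@(1,4) p1@(2,1) p2@(0,2) -> at (0,4): 0 [-], cum=0
Step 2: p0@(0,4) p1@(1,1) p2@ESC -> at (0,4): 1 [p0], cum=1
Step 3: p0@ESC p1@(0,1) p2@ESC -> at (0,4): 0 [-], cum=1
Step 4: p0@ESC p1@(0,2) p2@ESC -> at (0,4): 0 [-], cum=1
Step 5: p0@ESC p1@ESC p2@ESC -> at (0,4): 0 [-], cum=1
Total visits = 1

Answer: 1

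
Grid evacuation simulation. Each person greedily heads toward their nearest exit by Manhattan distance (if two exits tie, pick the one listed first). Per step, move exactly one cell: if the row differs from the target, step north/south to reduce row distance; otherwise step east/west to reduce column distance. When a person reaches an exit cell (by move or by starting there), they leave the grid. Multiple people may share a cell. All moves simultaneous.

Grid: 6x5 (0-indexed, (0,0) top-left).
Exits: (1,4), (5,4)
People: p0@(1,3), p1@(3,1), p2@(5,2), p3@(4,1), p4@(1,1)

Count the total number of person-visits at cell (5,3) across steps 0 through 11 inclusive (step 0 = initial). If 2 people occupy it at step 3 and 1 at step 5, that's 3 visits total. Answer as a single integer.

Answer: 2

Derivation:
Step 0: p0@(1,3) p1@(3,1) p2@(5,2) p3@(4,1) p4@(1,1) -> at (5,3): 0 [-], cum=0
Step 1: p0@ESC p1@(2,1) p2@(5,3) p3@(5,1) p4@(1,2) -> at (5,3): 1 [p2], cum=1
Step 2: p0@ESC p1@(1,1) p2@ESC p3@(5,2) p4@(1,3) -> at (5,3): 0 [-], cum=1
Step 3: p0@ESC p1@(1,2) p2@ESC p3@(5,3) p4@ESC -> at (5,3): 1 [p3], cum=2
Step 4: p0@ESC p1@(1,3) p2@ESC p3@ESC p4@ESC -> at (5,3): 0 [-], cum=2
Step 5: p0@ESC p1@ESC p2@ESC p3@ESC p4@ESC -> at (5,3): 0 [-], cum=2
Total visits = 2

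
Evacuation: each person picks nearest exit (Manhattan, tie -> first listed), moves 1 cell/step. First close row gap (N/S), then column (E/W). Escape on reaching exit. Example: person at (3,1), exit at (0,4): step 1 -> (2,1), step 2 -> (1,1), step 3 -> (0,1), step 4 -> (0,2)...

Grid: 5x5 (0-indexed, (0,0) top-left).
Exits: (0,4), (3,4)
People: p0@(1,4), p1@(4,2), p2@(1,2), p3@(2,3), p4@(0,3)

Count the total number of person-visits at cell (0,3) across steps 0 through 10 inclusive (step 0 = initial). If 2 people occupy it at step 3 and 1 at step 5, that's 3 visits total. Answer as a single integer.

Step 0: p0@(1,4) p1@(4,2) p2@(1,2) p3@(2,3) p4@(0,3) -> at (0,3): 1 [p4], cum=1
Step 1: p0@ESC p1@(3,2) p2@(0,2) p3@(3,3) p4@ESC -> at (0,3): 0 [-], cum=1
Step 2: p0@ESC p1@(3,3) p2@(0,3) p3@ESC p4@ESC -> at (0,3): 1 [p2], cum=2
Step 3: p0@ESC p1@ESC p2@ESC p3@ESC p4@ESC -> at (0,3): 0 [-], cum=2
Total visits = 2

Answer: 2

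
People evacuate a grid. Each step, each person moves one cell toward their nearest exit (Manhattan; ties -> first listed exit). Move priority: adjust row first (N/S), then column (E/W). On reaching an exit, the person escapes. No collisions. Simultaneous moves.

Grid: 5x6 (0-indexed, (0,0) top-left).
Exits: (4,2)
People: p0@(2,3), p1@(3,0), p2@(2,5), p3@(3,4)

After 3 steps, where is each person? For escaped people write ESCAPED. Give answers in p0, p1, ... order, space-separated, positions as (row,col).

Step 1: p0:(2,3)->(3,3) | p1:(3,0)->(4,0) | p2:(2,5)->(3,5) | p3:(3,4)->(4,4)
Step 2: p0:(3,3)->(4,3) | p1:(4,0)->(4,1) | p2:(3,5)->(4,5) | p3:(4,4)->(4,3)
Step 3: p0:(4,3)->(4,2)->EXIT | p1:(4,1)->(4,2)->EXIT | p2:(4,5)->(4,4) | p3:(4,3)->(4,2)->EXIT

ESCAPED ESCAPED (4,4) ESCAPED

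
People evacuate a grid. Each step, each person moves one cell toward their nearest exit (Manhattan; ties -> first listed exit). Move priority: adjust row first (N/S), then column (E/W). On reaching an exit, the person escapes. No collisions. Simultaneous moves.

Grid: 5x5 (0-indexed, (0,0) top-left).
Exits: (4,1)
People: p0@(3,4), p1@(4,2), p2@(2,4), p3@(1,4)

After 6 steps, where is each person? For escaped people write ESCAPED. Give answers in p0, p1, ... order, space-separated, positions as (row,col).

Step 1: p0:(3,4)->(4,4) | p1:(4,2)->(4,1)->EXIT | p2:(2,4)->(3,4) | p3:(1,4)->(2,4)
Step 2: p0:(4,4)->(4,3) | p1:escaped | p2:(3,4)->(4,4) | p3:(2,4)->(3,4)
Step 3: p0:(4,3)->(4,2) | p1:escaped | p2:(4,4)->(4,3) | p3:(3,4)->(4,4)
Step 4: p0:(4,2)->(4,1)->EXIT | p1:escaped | p2:(4,3)->(4,2) | p3:(4,4)->(4,3)
Step 5: p0:escaped | p1:escaped | p2:(4,2)->(4,1)->EXIT | p3:(4,3)->(4,2)
Step 6: p0:escaped | p1:escaped | p2:escaped | p3:(4,2)->(4,1)->EXIT

ESCAPED ESCAPED ESCAPED ESCAPED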